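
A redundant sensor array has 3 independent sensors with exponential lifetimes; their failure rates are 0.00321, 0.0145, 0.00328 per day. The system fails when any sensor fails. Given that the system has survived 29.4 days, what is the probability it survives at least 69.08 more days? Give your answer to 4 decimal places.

Time to first failure ~ Exp(Σλ) with Σλ = 0.02099.
By memorylessness, P(T > 29.4+69.08 | T > 29.4) = P(T > 69.08) = e^(−0.02099·69.08) ≈ 0.2346.

0.2346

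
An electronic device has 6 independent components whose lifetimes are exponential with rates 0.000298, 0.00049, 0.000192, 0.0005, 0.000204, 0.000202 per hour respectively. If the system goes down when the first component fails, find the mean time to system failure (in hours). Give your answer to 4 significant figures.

530.2

The time to first failure is exponential with rate Σλ = 0.000298 + 0.00049 + 0.000192 + 0.0005 + 0.000204 + 0.000202 = 0.001886.
E[min] = 1/Σλ = 1/0.001886 = 530.223 hours.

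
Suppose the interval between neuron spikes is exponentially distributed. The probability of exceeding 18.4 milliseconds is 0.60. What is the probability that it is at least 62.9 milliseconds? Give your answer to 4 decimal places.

e^(−λ·18.4) = 0.60 ⇒ λ = −ln(0.60)/18.4 = 0.0277623.
P(X > 62.9) = e^(−0.0277623·62.9) = e^(−1.7462) ≈ 0.1744.

0.1744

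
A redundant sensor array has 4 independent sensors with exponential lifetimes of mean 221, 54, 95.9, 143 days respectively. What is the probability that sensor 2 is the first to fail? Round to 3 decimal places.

Rates: λ_i = 1/mean_i → 0.00452489, 0.0185185, 0.0104275, 0.00699301; Σλ = 0.0404639.
P(sensor 2 first) = λ_2/Σλ = 0.0185185/0.0404639 ≈ 0.458.

0.458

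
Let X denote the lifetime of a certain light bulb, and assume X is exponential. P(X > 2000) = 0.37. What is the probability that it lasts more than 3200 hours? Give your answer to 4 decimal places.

e^(−λ·2000) = 0.37 ⇒ λ = −ln(0.37)/2000 = 0.000497126.
P(X > 3200) = e^(−0.000497126·3200) = e^(−1.5908) ≈ 0.2038.

0.2038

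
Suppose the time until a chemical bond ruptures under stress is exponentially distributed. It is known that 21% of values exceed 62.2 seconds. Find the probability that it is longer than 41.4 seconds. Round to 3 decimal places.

0.354

e^(−λ·62.2) = 0.21 ⇒ λ = −ln(0.21)/62.2 = 0.0250908.
P(X > 41.4) = e^(−0.0250908·41.4) = e^(−1.0388) ≈ 0.354.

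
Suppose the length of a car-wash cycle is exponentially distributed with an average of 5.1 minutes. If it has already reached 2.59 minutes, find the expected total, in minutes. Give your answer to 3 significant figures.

7.69

The rate is λ = 1/5.1 = 0.196078 per minute.
By memorylessness, E[X | X > 2.59] = 2.59 + 1/λ = 2.59 + 5.1 = 7.69 minutes.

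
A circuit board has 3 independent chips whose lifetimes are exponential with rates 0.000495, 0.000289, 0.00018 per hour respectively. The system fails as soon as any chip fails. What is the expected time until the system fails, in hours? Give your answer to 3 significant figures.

1040

The time to first failure is exponential with rate Σλ = 0.000495 + 0.000289 + 0.00018 = 0.000964.
E[min] = 1/Σλ = 1/0.000964 = 1037.34 hours.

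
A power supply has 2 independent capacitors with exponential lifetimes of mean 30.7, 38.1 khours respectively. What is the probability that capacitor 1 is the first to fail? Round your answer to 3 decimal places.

0.554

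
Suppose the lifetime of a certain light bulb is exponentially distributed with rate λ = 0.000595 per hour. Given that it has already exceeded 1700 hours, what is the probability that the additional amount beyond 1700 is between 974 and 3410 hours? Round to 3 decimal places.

Memoryless: the residual past 1700 is again Exp(λ).
P(974 < residual < 3410) = e^(−λ·974) − e^(−λ·3410) = 0.56016 − 0.13147 ≈ 0.429.

0.429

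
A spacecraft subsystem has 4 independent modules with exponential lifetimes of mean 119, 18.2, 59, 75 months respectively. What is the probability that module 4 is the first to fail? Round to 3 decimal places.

Rates: λ_i = 1/mean_i → 0.00840336, 0.0549451, 0.0169492, 0.0133333; Σλ = 0.0936309.
P(module 4 first) = λ_4/Σλ = 0.0133333/0.0936309 ≈ 0.142.

0.142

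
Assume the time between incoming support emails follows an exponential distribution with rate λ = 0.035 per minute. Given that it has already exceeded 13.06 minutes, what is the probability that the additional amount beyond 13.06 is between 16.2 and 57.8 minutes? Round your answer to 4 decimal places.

Memoryless: the residual past 13.06 is again Exp(λ).
P(16.2 < residual < 57.8) = e^(−λ·16.2) − e^(−λ·57.8) = 0.56722 − 0.13226 ≈ 0.4350.

0.4350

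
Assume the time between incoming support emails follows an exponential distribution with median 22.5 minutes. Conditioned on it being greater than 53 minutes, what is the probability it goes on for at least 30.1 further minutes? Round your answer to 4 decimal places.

0.3956

For an exponential, median = ln(2)/λ, so λ = ln 2 / 22.5 = 0.0308065 per minute.
P(X > s+t | X > s) = e^(−λ(s+t))/e^(−λs) = e^(−λt), independent of s = 53.
P(X > 30.1) = e^(−0.92728) ≈ 0.3956.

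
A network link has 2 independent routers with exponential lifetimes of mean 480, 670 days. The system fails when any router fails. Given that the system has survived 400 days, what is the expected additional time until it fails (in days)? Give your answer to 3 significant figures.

First-failure rate Σλ = 1/480 + 1/670 = 0.00357587.
By memorylessness the expected residual is 1/Σλ = 279.652 days, regardless of the 400 already elapsed.

280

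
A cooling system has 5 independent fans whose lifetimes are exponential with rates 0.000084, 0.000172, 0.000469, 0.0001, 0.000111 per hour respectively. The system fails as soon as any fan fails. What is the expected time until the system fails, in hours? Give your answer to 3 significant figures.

The time to first failure is exponential with rate Σλ = 0.000084 + 0.000172 + 0.000469 + 0.0001 + 0.000111 = 0.000936.
E[min] = 1/Σλ = 1/0.000936 = 1068.38 hours.

1070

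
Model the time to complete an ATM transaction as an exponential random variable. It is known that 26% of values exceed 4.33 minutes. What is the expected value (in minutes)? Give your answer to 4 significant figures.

e^(−λ·4.33) = 0.26 ⇒ λ = −ln(0.26)/4.33 = 0.311102.
Mean = 1/λ = 3.21438 minutes.

3.214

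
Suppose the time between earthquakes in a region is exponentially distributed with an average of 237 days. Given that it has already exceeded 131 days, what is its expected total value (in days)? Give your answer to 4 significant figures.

The rate is λ = 1/237 = 0.00421941 per day.
By memorylessness, E[X | X > 131] = 131 + 1/λ = 131 + 237 = 368 days.

368.0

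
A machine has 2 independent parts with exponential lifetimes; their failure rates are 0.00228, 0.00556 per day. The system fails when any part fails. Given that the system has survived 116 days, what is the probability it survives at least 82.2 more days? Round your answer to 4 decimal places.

0.5250

Time to first failure ~ Exp(Σλ) with Σλ = 0.00784.
By memorylessness, P(T > 116+82.2 | T > 116) = P(T > 82.2) = e^(−0.00784·82.2) ≈ 0.5250.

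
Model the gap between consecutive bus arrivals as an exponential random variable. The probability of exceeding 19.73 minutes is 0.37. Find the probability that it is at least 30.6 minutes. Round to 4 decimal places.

0.2139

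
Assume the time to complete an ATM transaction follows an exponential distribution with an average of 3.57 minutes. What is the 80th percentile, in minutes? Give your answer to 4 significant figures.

The rate is λ = 1/3.57 = 0.280112 per minute.
Set 1 − e^(−λt) = 0.8, so t = −ln(0.2)/λ = 1.6094/0.280112 ≈ 5.74569 minutes.

5.746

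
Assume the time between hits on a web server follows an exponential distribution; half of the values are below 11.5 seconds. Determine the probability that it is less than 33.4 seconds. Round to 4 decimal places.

For an exponential, median = ln(2)/λ, so λ = ln 2 / 11.5 = 0.0602737 per second.
P(X ≤ 33.4) = 1 − e^(−λ·33.4) = 1 − e^(−2.0131) ≈ 0.8664.

0.8664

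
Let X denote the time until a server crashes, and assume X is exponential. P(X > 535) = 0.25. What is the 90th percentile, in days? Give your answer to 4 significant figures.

e^(−λ·535) = 0.25 ⇒ λ = −ln(0.25)/535 = 0.0025912.
90th percentile: 1 − e^(−λt) = 0.9, t = −ln(0.1)/λ = 888.616 days.

888.6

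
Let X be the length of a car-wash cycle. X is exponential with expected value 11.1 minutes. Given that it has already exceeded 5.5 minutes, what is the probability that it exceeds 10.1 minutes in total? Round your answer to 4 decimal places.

The rate is λ = 1/11.1 = 0.0900901 per minute.
P(X > s+t | X > s) = e^(−λ(s+t))/e^(−λs) = e^(−λt), independent of s = 5.5.
P(X > 4.6) = e^(−0.41441) ≈ 0.6607.

0.6607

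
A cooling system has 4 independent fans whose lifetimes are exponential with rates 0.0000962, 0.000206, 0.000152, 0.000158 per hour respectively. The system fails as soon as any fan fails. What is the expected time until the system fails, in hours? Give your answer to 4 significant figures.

The time to first failure is exponential with rate Σλ = 0.0000962 + 0.000206 + 0.000152 + 0.000158 = 0.0006122.
E[min] = 1/Σλ = 1/0.0006122 = 1633.45 hours.

1633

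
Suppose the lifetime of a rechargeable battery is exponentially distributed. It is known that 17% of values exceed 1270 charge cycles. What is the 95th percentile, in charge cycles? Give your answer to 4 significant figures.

e^(−λ·1270) = 0.17 ⇒ λ = −ln(0.17)/1270 = 0.00139524.
95th percentile: 1 − e^(−λt) = 0.95, t = −ln(0.05)/λ = 2147.11 charge cycles.

2147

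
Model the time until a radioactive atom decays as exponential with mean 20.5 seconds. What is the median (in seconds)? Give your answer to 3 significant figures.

14.2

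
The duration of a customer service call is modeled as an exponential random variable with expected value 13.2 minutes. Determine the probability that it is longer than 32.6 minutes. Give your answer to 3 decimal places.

The rate is λ = 1/13.2 = 0.0757576 per minute.
P(X > 32.6) = e^(−λ·32.6) = e^(−2.4697) ≈ 0.085.

0.085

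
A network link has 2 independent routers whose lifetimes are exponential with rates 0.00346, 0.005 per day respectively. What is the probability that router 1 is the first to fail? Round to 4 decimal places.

0.4090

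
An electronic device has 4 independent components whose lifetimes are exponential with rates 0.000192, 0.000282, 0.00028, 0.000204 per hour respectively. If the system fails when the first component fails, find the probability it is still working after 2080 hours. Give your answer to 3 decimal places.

0.136

The time to first failure is exponential with rate Σλ = 0.000192 + 0.000282 + 0.00028 + 0.000204 = 0.000958.
P(min > 2080) = e^(−0.000958·2080) = e^(−1.9926) ≈ 0.136.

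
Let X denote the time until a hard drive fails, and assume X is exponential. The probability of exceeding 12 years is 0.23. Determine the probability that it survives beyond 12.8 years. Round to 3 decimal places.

0.209

e^(−λ·12) = 0.23 ⇒ λ = −ln(0.23)/12 = 0.122473.
P(X > 12.8) = e^(−0.122473·12.8) = e^(−1.5677) ≈ 0.209.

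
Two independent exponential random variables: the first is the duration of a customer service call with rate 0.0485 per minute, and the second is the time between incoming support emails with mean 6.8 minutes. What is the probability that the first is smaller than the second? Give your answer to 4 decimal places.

λ_1 = 0.0485, λ_2 = 1/6.8 = 0.147059.
For independent exponentials, P(the first < the second) = λ_1/(λ_1+λ_2) = 0.0485/0.195559 ≈ 0.2480.

0.2480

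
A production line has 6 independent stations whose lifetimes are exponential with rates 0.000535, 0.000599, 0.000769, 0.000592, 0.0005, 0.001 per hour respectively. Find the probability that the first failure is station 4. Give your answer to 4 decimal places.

0.1482

The time to first failure is exponential with rate Σλ = 0.000535 + 0.000599 + 0.000769 + 0.000592 + 0.0005 + 0.001 = 0.003995.
P(station 4 first) = λ_4/Σλ = 0.000592/0.003995 ≈ 0.1482.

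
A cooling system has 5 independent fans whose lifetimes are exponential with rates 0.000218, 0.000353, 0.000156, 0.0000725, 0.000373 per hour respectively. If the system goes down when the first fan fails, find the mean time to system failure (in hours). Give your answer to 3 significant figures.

853

The time to first failure is exponential with rate Σλ = 0.000218 + 0.000353 + 0.000156 + 0.0000725 + 0.000373 = 0.0011725.
E[min] = 1/Σλ = 1/0.0011725 = 852.878 hours.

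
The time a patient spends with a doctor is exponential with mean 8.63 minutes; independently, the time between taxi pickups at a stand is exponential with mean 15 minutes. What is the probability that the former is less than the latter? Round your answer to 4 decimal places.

λ_1 = 1/8.63 = 0.115875, λ_2 = 1/15 = 0.0666667.
For independent exponentials, P(the former < the latter) = λ_1/(λ_1+λ_2) = 0.115875/0.182542 ≈ 0.6348.

0.6348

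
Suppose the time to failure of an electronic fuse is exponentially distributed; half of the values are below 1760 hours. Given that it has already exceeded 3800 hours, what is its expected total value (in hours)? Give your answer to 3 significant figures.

For an exponential, median = ln(2)/λ, so λ = ln 2 / 1760 = 0.000393834 per hour.
By memorylessness, E[X | X > 3800] = 3800 + 1/λ = 3800 + 2539.14 = 6339.14 hours.

6340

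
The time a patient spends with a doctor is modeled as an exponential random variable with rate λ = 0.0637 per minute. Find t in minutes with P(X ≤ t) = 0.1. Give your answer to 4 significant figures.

1.654

Set 1 − e^(−λt) = 0.1, so t = −ln(0.9)/λ = 0.10536/0.0637 ≈ 1.65401 minutes.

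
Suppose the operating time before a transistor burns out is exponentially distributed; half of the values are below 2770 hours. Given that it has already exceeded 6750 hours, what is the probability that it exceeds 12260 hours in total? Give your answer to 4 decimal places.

0.2519

For an exponential, median = ln(2)/λ, so λ = ln 2 / 2770 = 0.000250234 per hour.
P(X > s+t | X > s) = e^(−λ(s+t))/e^(−λs) = e^(−λt), independent of s = 6750.
P(X > 5510) = e^(−1.3788) ≈ 0.2519.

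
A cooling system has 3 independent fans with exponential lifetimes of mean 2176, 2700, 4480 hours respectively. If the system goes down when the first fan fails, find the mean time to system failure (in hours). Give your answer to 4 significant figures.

949.5

The first failure time is exponential with rate Σλ_i = 1/2176 + 1/2700 + 1/4480 = 0.00105314 per hour.
E[min] = 1/Σλ = 1/0.00105314 = 949.538 hours.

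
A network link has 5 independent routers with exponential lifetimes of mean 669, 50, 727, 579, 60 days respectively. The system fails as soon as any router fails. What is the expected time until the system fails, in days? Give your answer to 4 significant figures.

The first failure time is exponential with rate Σλ_i = 1/669 + 1/50 + 1/727 + 1/579 + 1/60 = 0.0412641 per day.
E[min] = 1/Σλ = 1/0.0412641 = 24.2342 days.

24.23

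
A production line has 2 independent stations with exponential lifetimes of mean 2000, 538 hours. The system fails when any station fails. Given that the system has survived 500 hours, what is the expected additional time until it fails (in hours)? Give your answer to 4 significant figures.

First-failure rate Σλ = 1/2000 + 1/538 = 0.00235874.
By memorylessness the expected residual is 1/Σλ = 423.956 hours, regardless of the 500 already elapsed.

424.0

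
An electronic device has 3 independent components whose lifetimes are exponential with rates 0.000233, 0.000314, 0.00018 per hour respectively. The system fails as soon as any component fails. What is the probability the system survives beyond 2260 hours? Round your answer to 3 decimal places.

0.193

The time to first failure is exponential with rate Σλ = 0.000233 + 0.000314 + 0.00018 = 0.000727.
P(min > 2260) = e^(−0.000727·2260) = e^(−1.643) ≈ 0.193.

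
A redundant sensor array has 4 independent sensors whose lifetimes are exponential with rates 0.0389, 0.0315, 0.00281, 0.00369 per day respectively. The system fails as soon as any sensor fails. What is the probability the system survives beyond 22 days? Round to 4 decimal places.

The time to first failure is exponential with rate Σλ = 0.0389 + 0.0315 + 0.00281 + 0.00369 = 0.0769.
P(min > 22) = e^(−0.0769·22) = e^(−1.6918) ≈ 0.1842.

0.1842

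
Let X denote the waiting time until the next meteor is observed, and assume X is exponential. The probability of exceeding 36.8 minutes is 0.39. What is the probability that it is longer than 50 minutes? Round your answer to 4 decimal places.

e^(−λ·36.8) = 0.39 ⇒ λ = −ln(0.39)/36.8 = 0.0255872.
P(X > 50) = e^(−0.0255872·50) = e^(−1.2794) ≈ 0.2782.

0.2782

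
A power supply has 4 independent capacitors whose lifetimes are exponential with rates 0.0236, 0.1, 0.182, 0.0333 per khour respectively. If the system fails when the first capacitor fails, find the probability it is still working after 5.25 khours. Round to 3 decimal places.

0.169

The time to first failure is exponential with rate Σλ = 0.0236 + 0.1 + 0.182 + 0.0333 = 0.3389.
P(min > 5.25) = e^(−0.3389·5.25) = e^(−1.7792) ≈ 0.169.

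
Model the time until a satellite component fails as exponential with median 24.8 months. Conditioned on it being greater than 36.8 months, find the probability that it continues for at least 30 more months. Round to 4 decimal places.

0.4324

For an exponential, median = ln(2)/λ, so λ = ln 2 / 24.8 = 0.0279495 per month.
The exponential is memoryless, so the remaining time is again Exp(λ): the condition X > 36.8 is irrelevant.
P(X > 30) = e^(−0.83848) ≈ 0.4324.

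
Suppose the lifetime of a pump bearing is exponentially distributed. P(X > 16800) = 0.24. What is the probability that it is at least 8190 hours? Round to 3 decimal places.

0.499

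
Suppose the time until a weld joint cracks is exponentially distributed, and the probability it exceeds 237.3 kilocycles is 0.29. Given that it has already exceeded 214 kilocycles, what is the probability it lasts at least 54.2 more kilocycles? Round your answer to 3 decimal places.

0.754

From e^(−λ·237.3) = 0.29, λ = −ln(0.29)/237.3 = 0.0052165.
Memoryless: P(X > 214+54.2 | X > 214) = P(X > 54.2) = e^(−0.0052165·54.2) ≈ 0.754.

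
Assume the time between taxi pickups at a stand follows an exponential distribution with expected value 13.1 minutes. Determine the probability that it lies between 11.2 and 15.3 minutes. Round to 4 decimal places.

0.1143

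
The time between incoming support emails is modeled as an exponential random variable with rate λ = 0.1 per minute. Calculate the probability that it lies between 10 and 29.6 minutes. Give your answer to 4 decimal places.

0.3161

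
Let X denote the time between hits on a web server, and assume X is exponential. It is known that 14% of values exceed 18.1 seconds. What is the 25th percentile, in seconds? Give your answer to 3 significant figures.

e^(−λ·18.1) = 0.14 ⇒ λ = −ln(0.14)/18.1 = 0.108625.
25th percentile: 1 − e^(−λt) = 0.25, t = −ln(0.75)/λ = 2.6484 seconds.

2.65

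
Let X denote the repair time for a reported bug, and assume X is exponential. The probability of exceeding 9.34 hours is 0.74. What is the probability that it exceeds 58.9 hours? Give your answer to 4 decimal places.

e^(−λ·9.34) = 0.74 ⇒ λ = −ln(0.74)/9.34 = 0.0322382.
P(X > 58.9) = e^(−0.0322382·58.9) = e^(−1.8988) ≈ 0.1497.

0.1497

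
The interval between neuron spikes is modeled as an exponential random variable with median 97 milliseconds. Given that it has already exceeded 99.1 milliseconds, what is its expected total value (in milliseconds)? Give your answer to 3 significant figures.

239

For an exponential, median = ln(2)/λ, so λ = ln 2 / 97 = 0.00714585 per millisecond.
By memorylessness, E[X | X > 99.1] = 99.1 + 1/λ = 99.1 + 139.941 = 239.041 milliseconds.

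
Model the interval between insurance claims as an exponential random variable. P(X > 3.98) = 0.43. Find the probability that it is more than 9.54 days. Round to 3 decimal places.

e^(−λ·3.98) = 0.43 ⇒ λ = −ln(0.43)/3.98 = 0.212053.
P(X > 9.54) = e^(−0.212053·9.54) = e^(−2.023) ≈ 0.132.

0.132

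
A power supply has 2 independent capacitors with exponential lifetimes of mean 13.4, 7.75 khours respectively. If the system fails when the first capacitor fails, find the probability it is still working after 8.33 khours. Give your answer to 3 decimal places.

0.183

The first failure time is exponential with rate Σλ_i = 1/13.4 + 1/7.75 = 0.203659 per khour.
P(min > 8.33) = e^(−0.203659·8.33) = e^(−1.6965) ≈ 0.183.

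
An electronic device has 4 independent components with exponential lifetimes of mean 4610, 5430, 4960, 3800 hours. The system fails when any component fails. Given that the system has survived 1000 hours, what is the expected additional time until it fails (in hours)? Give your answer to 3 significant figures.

1150

First-failure rate Σλ = 1/4610 + 1/5430 + 1/4960 + 1/3800 = 0.000865853.
By memorylessness the expected residual is 1/Σλ = 1154.93 hours, regardless of the 1000 already elapsed.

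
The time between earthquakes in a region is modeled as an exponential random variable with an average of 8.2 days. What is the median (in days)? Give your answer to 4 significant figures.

The rate is λ = 1/8.2 = 0.121951 per day.
Set 1 − e^(−λt) = 0.5, so t = −ln(0.5)/λ = 0.69315/0.121951 ≈ 5.68381 days.

5.684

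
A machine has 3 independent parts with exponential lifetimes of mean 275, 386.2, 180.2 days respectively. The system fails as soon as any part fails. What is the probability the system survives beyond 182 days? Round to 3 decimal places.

0.117

The first failure time is exponential with rate Σλ_i = 1/275 + 1/386.2 + 1/180.2 = 0.0117751 per day.
P(min > 182) = e^(−0.0117751·182) = e^(−2.1431) ≈ 0.117.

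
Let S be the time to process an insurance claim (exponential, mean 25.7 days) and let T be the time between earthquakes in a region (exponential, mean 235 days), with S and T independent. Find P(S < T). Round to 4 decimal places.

λ_1 = 1/25.7 = 0.0389105, λ_2 = 1/235 = 0.00425532.
For independent exponentials, P(S < T) = λ_1/(λ_1+λ_2) = 0.0389105/0.0431658 ≈ 0.9014.

0.9014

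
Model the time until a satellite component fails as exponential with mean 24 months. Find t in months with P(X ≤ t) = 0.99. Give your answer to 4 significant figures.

110.5

The rate is λ = 1/24 = 0.0416667 per month.
Set 1 − e^(−λt) = 0.99, so t = −ln(0.01)/λ = 4.6052/0.0416667 ≈ 110.524 months.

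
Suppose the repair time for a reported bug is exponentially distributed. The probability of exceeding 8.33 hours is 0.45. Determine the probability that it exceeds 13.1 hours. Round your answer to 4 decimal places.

e^(−λ·8.33) = 0.45 ⇒ λ = −ln(0.45)/8.33 = 0.0958593.
P(X > 13.1) = e^(−0.0958593·13.1) = e^(−1.2558) ≈ 0.2849.

0.2849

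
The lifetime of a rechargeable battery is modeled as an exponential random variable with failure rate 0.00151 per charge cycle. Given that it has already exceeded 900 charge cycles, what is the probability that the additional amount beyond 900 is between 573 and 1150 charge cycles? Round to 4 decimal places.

Memoryless: the residual past 900 is again Exp(λ).
P(573 < residual < 1150) = e^(−λ·573) − e^(−λ·1150) = 0.42095 − 0.17614 ≈ 0.2448.

0.2448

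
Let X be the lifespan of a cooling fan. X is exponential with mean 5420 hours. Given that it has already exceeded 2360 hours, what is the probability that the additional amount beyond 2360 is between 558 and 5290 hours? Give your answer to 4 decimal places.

0.5254

The rate is λ = 1/5420 = 0.000184502 per hour.
Memoryless: the residual past 2360 is again Exp(λ).
P(558 < residual < 5290) = e^(−λ·558) − e^(−λ·5290) = 0.90217 − 0.37681 ≈ 0.5254.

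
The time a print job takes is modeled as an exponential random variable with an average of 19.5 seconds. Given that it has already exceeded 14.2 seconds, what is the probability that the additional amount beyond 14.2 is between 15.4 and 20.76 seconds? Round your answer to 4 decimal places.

0.1091

The rate is λ = 1/19.5 = 0.0512821 per second.
Memoryless: the residual past 14.2 is again Exp(λ).
P(15.4 < residual < 20.76) = e^(−λ·15.4) − e^(−λ·20.76) = 0.45396 − 0.34486 ≈ 0.1091.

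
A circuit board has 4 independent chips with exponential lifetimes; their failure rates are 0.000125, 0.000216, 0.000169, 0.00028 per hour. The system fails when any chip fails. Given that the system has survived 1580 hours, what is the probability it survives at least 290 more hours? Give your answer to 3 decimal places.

Time to first failure ~ Exp(Σλ) with Σλ = 0.00079.
By memorylessness, P(T > 1580+290 | T > 1580) = P(T > 290) = e^(−0.00079·290) ≈ 0.795.

0.795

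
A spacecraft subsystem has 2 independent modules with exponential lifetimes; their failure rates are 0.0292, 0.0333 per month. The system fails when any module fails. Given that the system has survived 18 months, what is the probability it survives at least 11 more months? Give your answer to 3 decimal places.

0.503

Time to first failure ~ Exp(Σλ) with Σλ = 0.0625.
By memorylessness, P(T > 18+11 | T > 18) = P(T > 11) = e^(−0.0625·11) ≈ 0.503.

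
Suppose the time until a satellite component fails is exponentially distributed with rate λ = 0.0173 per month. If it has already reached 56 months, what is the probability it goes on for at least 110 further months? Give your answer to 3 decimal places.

0.149

By the memoryless property, P(X > 56+110 | X > 56) = P(X > 110).
P(X > 110) = e^(−1.903) ≈ 0.149.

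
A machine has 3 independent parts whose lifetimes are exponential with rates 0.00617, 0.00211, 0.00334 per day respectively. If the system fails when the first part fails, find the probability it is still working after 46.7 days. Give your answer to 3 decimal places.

The time to first failure is exponential with rate Σλ = 0.00617 + 0.00211 + 0.00334 = 0.01162.
P(min > 46.7) = e^(−0.01162·46.7) = e^(−0.54265) ≈ 0.581.

0.581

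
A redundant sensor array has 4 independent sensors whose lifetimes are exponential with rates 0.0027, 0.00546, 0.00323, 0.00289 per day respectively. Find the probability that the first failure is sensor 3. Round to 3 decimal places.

The time to first failure is exponential with rate Σλ = 0.0027 + 0.00546 + 0.00323 + 0.00289 = 0.01428.
P(sensor 3 first) = λ_3/Σλ = 0.00323/0.01428 ≈ 0.226.

0.226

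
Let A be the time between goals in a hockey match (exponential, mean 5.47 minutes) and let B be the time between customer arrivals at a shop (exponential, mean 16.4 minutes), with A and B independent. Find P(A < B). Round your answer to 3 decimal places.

λ_1 = 1/5.47 = 0.182815, λ_2 = 1/16.4 = 0.0609756.
For independent exponentials, P(A < B) = λ_1/(λ_1+λ_2) = 0.182815/0.243791 ≈ 0.750.

0.750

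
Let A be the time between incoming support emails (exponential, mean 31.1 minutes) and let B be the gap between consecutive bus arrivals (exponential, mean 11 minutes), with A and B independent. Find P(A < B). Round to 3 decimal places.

0.261

λ_1 = 1/31.1 = 0.0321543, λ_2 = 1/11 = 0.0909091.
For independent exponentials, P(A < B) = λ_1/(λ_1+λ_2) = 0.0321543/0.123063 ≈ 0.261.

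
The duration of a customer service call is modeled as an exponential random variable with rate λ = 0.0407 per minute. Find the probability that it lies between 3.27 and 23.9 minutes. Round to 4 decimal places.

0.4973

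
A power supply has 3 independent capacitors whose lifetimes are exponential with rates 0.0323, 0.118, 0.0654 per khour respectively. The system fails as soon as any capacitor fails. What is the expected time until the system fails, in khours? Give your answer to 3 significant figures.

The time to first failure is exponential with rate Σλ = 0.0323 + 0.118 + 0.0654 = 0.2157.
E[min] = 1/Σλ = 1/0.2157 = 4.63607 khours.

4.64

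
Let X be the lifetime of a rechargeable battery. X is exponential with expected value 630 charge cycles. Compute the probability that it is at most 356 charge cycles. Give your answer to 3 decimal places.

0.432

The rate is λ = 1/630 = 0.0015873 per charge cycle.
P(X ≤ 356) = 1 − e^(−λ·356) = 1 − e^(−0.56508) ≈ 0.432.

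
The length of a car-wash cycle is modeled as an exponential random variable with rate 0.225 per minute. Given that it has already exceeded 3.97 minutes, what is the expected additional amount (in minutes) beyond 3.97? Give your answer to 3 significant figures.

By memorylessness, the remaining amount past any threshold is again Exp(λ) with mean 1/λ = 4.44444 minutes.

4.44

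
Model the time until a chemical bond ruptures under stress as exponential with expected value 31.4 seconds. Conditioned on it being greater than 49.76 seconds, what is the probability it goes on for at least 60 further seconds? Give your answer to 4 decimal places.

0.1480

The rate is λ = 1/31.4 = 0.0318471 per second.
The exponential is memoryless, so the remaining time is again Exp(λ): the condition X > 49.76 is irrelevant.
P(X > 60) = e^(−1.9108) ≈ 0.1480.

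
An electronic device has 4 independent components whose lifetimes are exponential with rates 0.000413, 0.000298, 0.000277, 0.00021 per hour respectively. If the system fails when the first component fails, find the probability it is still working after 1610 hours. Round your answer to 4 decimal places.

0.1453

The time to first failure is exponential with rate Σλ = 0.000413 + 0.000298 + 0.000277 + 0.00021 = 0.001198.
P(min > 1610) = e^(−0.001198·1610) = e^(−1.9288) ≈ 0.1453.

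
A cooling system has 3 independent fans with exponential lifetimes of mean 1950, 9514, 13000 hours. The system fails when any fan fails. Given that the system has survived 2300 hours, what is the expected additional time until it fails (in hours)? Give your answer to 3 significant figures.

First-failure rate Σλ = 1/1950 + 1/9514 + 1/13000 = 0.000694852.
By memorylessness the expected residual is 1/Σλ = 1439.16 hours, regardless of the 2300 already elapsed.

1440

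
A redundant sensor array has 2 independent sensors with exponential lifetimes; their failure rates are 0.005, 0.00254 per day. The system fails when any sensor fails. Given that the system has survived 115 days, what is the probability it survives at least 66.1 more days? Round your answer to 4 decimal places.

Time to first failure ~ Exp(Σλ) with Σλ = 0.00754.
By memorylessness, P(T > 115+66.1 | T > 115) = P(T > 66.1) = e^(−0.00754·66.1) ≈ 0.6075.

0.6075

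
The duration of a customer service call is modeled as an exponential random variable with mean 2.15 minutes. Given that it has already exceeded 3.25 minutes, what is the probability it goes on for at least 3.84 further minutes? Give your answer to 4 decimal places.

0.1676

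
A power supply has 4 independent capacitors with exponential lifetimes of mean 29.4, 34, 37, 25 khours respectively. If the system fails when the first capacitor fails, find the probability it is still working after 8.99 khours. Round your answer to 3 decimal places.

The first failure time is exponential with rate Σλ_i = 1/29.4 + 1/34 + 1/37 + 1/25 = 0.130452 per khour.
P(min > 8.99) = e^(−0.130452·8.99) = e^(−1.1728) ≈ 0.310.

0.310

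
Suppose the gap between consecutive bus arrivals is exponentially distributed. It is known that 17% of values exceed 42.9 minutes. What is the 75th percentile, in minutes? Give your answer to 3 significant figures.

e^(−λ·42.9) = 0.17 ⇒ λ = −ln(0.17)/42.9 = 0.0413044.
75th percentile: 1 − e^(−λt) = 0.75, t = −ln(0.25)/λ = 33.5629 minutes.

33.6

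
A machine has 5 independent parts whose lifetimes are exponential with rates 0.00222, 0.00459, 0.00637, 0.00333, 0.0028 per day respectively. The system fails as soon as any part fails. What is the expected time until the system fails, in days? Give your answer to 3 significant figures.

The time to first failure is exponential with rate Σλ = 0.00222 + 0.00459 + 0.00637 + 0.00333 + 0.0028 = 0.01931.
E[min] = 1/Σλ = 1/0.01931 = 51.7866 days.

51.8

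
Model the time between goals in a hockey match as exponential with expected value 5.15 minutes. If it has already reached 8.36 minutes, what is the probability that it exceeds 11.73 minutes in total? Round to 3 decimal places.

The rate is λ = 1/5.15 = 0.194175 per minute.
P(X > s+t | X > s) = e^(−λ(s+t))/e^(−λs) = e^(−λt), independent of s = 8.36.
P(X > 3.37) = e^(−0.65437) ≈ 0.520.

0.520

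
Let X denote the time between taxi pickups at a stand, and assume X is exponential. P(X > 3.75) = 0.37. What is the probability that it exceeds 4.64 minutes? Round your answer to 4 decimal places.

0.2922

e^(−λ·3.75) = 0.37 ⇒ λ = −ln(0.37)/3.75 = 0.265134.
P(X > 4.64) = e^(−0.265134·4.64) = e^(−1.2302) ≈ 0.2922.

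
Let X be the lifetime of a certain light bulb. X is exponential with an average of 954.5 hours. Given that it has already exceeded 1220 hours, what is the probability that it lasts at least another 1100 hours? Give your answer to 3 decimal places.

The rate is λ = 1/954.5 = 0.00104767 per hour.
By the memoryless property, P(X > 1220+1100 | X > 1220) = P(X > 1100).
P(X > 1100) = e^(−1.1524) ≈ 0.316.

0.316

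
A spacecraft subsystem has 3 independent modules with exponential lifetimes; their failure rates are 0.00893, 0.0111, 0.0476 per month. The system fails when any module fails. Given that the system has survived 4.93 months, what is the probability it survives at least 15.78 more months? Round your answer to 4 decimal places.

Time to first failure ~ Exp(Σλ) with Σλ = 0.06763.
By memorylessness, P(T > 4.93+15.78 | T > 4.93) = P(T > 15.78) = e^(−0.06763·15.78) ≈ 0.3440.

0.3440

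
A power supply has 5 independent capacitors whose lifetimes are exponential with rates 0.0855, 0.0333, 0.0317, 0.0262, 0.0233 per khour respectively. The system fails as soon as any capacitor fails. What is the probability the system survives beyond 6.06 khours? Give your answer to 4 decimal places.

The time to first failure is exponential with rate Σλ = 0.0855 + 0.0333 + 0.0317 + 0.0262 + 0.0233 = 0.2.
P(min > 6.06) = e^(−0.2·6.06) = e^(−1.212) ≈ 0.2976.

0.2976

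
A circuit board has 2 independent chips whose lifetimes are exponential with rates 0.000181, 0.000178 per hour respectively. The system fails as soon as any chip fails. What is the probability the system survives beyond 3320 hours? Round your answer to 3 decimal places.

0.304

The time to first failure is exponential with rate Σλ = 0.000181 + 0.000178 = 0.000359.
P(min > 3320) = e^(−0.000359·3320) = e^(−1.1919) ≈ 0.304.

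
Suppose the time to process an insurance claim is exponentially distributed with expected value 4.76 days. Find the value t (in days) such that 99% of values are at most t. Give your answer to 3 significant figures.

The rate is λ = 1/4.76 = 0.210084 per day.
Set 1 − e^(−λt) = 0.99, so t = −ln(0.01)/λ = 4.6052/0.210084 ≈ 21.9206 days.

21.9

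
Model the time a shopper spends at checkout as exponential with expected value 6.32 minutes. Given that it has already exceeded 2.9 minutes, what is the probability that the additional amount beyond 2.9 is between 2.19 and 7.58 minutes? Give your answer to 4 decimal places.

0.4058

The rate is λ = 1/6.32 = 0.158228 per minute.
Memoryless: the residual past 2.9 is again Exp(λ).
P(2.19 < residual < 7.58) = e^(−λ·2.19) − e^(−λ·7.58) = 0.70715 − 0.30138 ≈ 0.4058.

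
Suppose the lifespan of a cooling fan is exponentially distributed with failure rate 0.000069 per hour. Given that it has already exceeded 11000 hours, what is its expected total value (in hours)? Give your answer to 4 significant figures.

By memorylessness, E[X | X > 11000] = 11000 + 1/λ = 11000 + 14492.8 = 25492.8 hours.

25490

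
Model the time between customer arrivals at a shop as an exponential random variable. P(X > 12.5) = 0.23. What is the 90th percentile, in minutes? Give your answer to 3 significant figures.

e^(−λ·12.5) = 0.23 ⇒ λ = −ln(0.23)/12.5 = 0.117574.
90th percentile: 1 − e^(−λt) = 0.9, t = −ln(0.1)/λ = 19.5841 minutes.

19.6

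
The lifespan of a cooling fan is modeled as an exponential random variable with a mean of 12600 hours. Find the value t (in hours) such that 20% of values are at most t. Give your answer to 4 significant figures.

2812

The rate is λ = 1/12600 = 0.0000793651 per hour.
Set 1 − e^(−λt) = 0.2, so t = −ln(0.8)/λ = 0.22314/0.0000793651 ≈ 2811.61 hours.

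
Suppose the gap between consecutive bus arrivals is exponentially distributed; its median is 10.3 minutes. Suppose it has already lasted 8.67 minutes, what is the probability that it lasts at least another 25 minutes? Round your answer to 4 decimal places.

For an exponential, median = ln(2)/λ, so λ = ln 2 / 10.3 = 0.0672958 per minute.
The exponential is memoryless, so the remaining time is again Exp(λ): the condition X > 8.67 is irrelevant.
P(X > 25) = e^(−1.6824) ≈ 0.1859.

0.1859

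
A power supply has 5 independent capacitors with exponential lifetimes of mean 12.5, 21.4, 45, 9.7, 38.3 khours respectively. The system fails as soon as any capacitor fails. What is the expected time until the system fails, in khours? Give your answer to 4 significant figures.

3.595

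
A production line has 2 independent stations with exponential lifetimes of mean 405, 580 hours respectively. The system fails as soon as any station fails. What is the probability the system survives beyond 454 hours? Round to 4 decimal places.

The first failure time is exponential with rate Σλ_i = 1/405 + 1/580 = 0.00419327 per hour.
P(min > 454) = e^(−0.00419327·454) = e^(−1.9037) ≈ 0.1490.

0.1490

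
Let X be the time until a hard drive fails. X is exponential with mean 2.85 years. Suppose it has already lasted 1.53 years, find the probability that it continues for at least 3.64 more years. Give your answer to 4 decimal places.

0.2788

The rate is λ = 1/2.85 = 0.350877 per year.
The exponential is memoryless, so the remaining time is again Exp(λ): the condition X > 1.53 is irrelevant.
P(X > 3.64) = e^(−1.2772) ≈ 0.2788.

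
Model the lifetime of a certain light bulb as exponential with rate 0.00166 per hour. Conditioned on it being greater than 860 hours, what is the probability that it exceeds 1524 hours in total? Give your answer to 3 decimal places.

0.332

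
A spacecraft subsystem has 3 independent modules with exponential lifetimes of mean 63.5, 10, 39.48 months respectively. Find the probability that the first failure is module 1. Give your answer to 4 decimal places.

Rates: λ_i = 1/mean_i → 0.015748, 0.1, 0.0253293; Σλ = 0.141077.
P(module 1 first) = λ_1/Σλ = 0.015748/0.141077 ≈ 0.1116.

0.1116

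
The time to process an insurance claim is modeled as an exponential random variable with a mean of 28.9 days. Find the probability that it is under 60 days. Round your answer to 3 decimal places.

0.875

The rate is λ = 1/28.9 = 0.0346021 per day.
P(X ≤ 60) = 1 − e^(−λ·60) = 1 − e^(−2.0761) ≈ 0.875.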